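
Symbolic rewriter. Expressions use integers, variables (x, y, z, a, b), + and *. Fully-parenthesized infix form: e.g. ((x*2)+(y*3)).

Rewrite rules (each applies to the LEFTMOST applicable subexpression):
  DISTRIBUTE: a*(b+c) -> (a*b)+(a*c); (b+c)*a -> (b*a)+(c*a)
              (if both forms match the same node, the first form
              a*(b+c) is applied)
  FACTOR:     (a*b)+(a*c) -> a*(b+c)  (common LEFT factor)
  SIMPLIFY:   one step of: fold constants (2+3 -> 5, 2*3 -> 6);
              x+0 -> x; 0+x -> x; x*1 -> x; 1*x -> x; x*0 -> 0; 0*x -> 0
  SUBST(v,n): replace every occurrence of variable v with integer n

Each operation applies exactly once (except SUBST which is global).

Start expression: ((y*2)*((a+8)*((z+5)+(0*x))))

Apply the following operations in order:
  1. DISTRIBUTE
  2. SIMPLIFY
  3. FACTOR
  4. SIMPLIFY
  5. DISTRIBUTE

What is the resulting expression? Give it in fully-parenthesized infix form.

Start: ((y*2)*((a+8)*((z+5)+(0*x))))
Apply DISTRIBUTE at R (target: ((a+8)*((z+5)+(0*x)))): ((y*2)*((a+8)*((z+5)+(0*x)))) -> ((y*2)*(((a+8)*(z+5))+((a+8)*(0*x))))
Apply SIMPLIFY at RRR (target: (0*x)): ((y*2)*(((a+8)*(z+5))+((a+8)*(0*x)))) -> ((y*2)*(((a+8)*(z+5))+((a+8)*0)))
Apply FACTOR at R (target: (((a+8)*(z+5))+((a+8)*0))): ((y*2)*(((a+8)*(z+5))+((a+8)*0))) -> ((y*2)*((a+8)*((z+5)+0)))
Apply SIMPLIFY at RR (target: ((z+5)+0)): ((y*2)*((a+8)*((z+5)+0))) -> ((y*2)*((a+8)*(z+5)))
Apply DISTRIBUTE at R (target: ((a+8)*(z+5))): ((y*2)*((a+8)*(z+5))) -> ((y*2)*(((a+8)*z)+((a+8)*5)))

Answer: ((y*2)*(((a+8)*z)+((a+8)*5)))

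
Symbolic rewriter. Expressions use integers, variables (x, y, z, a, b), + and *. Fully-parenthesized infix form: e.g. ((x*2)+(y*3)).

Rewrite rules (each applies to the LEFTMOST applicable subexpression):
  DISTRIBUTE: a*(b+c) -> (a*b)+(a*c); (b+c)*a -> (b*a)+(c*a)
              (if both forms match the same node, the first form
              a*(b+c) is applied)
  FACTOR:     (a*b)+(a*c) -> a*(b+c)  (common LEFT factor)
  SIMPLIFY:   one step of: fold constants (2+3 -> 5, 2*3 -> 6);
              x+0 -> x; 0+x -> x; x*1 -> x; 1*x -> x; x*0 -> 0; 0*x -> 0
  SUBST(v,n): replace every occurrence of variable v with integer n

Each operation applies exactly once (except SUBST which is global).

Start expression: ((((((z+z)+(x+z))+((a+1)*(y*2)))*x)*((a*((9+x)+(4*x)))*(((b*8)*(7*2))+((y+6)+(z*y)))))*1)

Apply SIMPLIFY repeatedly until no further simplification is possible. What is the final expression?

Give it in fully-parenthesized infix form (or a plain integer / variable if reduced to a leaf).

Answer: (((((z+z)+(x+z))+((a+1)*(y*2)))*x)*((a*((9+x)+(4*x)))*(((b*8)*14)+((y+6)+(z*y)))))

Derivation:
Start: ((((((z+z)+(x+z))+((a+1)*(y*2)))*x)*((a*((9+x)+(4*x)))*(((b*8)*(7*2))+((y+6)+(z*y)))))*1)
Step 1: at root: ((((((z+z)+(x+z))+((a+1)*(y*2)))*x)*((a*((9+x)+(4*x)))*(((b*8)*(7*2))+((y+6)+(z*y)))))*1) -> (((((z+z)+(x+z))+((a+1)*(y*2)))*x)*((a*((9+x)+(4*x)))*(((b*8)*(7*2))+((y+6)+(z*y))))); overall: ((((((z+z)+(x+z))+((a+1)*(y*2)))*x)*((a*((9+x)+(4*x)))*(((b*8)*(7*2))+((y+6)+(z*y)))))*1) -> (((((z+z)+(x+z))+((a+1)*(y*2)))*x)*((a*((9+x)+(4*x)))*(((b*8)*(7*2))+((y+6)+(z*y)))))
Step 2: at RRLR: (7*2) -> 14; overall: (((((z+z)+(x+z))+((a+1)*(y*2)))*x)*((a*((9+x)+(4*x)))*(((b*8)*(7*2))+((y+6)+(z*y))))) -> (((((z+z)+(x+z))+((a+1)*(y*2)))*x)*((a*((9+x)+(4*x)))*(((b*8)*14)+((y+6)+(z*y)))))
Fixed point: (((((z+z)+(x+z))+((a+1)*(y*2)))*x)*((a*((9+x)+(4*x)))*(((b*8)*14)+((y+6)+(z*y)))))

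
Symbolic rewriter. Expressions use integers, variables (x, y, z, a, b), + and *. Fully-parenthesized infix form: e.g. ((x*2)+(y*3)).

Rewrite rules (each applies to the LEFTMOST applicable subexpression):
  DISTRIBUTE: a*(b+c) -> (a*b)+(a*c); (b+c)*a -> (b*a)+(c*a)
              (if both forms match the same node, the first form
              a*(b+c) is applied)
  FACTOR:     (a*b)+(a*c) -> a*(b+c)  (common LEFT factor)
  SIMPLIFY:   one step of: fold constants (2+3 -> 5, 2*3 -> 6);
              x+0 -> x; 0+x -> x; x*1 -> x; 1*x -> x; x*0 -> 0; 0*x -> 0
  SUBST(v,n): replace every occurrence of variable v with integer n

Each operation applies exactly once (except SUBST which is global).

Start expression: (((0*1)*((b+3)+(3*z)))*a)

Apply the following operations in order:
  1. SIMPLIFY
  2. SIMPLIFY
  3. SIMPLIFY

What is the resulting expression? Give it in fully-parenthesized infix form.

Start: (((0*1)*((b+3)+(3*z)))*a)
Apply SIMPLIFY at LL (target: (0*1)): (((0*1)*((b+3)+(3*z)))*a) -> ((0*((b+3)+(3*z)))*a)
Apply SIMPLIFY at L (target: (0*((b+3)+(3*z)))): ((0*((b+3)+(3*z)))*a) -> (0*a)
Apply SIMPLIFY at root (target: (0*a)): (0*a) -> 0

Answer: 0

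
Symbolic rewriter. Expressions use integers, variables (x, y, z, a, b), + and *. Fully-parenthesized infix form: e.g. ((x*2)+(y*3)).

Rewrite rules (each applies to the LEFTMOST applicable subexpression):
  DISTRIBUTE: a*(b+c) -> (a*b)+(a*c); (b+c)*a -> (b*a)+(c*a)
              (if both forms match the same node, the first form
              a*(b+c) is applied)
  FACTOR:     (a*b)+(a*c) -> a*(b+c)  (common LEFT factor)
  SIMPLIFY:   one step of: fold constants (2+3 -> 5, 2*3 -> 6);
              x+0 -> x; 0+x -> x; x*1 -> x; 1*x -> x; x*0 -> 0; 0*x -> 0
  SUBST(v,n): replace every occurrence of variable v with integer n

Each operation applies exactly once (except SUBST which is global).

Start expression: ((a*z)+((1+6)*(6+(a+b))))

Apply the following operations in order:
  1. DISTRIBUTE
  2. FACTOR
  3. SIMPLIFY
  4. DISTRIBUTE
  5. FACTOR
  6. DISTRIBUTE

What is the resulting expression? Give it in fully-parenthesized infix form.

Start: ((a*z)+((1+6)*(6+(a+b))))
Apply DISTRIBUTE at R (target: ((1+6)*(6+(a+b)))): ((a*z)+((1+6)*(6+(a+b)))) -> ((a*z)+(((1+6)*6)+((1+6)*(a+b))))
Apply FACTOR at R (target: (((1+6)*6)+((1+6)*(a+b)))): ((a*z)+(((1+6)*6)+((1+6)*(a+b)))) -> ((a*z)+((1+6)*(6+(a+b))))
Apply SIMPLIFY at RL (target: (1+6)): ((a*z)+((1+6)*(6+(a+b)))) -> ((a*z)+(7*(6+(a+b))))
Apply DISTRIBUTE at R (target: (7*(6+(a+b)))): ((a*z)+(7*(6+(a+b)))) -> ((a*z)+((7*6)+(7*(a+b))))
Apply FACTOR at R (target: ((7*6)+(7*(a+b)))): ((a*z)+((7*6)+(7*(a+b)))) -> ((a*z)+(7*(6+(a+b))))
Apply DISTRIBUTE at R (target: (7*(6+(a+b)))): ((a*z)+(7*(6+(a+b)))) -> ((a*z)+((7*6)+(7*(a+b))))

Answer: ((a*z)+((7*6)+(7*(a+b))))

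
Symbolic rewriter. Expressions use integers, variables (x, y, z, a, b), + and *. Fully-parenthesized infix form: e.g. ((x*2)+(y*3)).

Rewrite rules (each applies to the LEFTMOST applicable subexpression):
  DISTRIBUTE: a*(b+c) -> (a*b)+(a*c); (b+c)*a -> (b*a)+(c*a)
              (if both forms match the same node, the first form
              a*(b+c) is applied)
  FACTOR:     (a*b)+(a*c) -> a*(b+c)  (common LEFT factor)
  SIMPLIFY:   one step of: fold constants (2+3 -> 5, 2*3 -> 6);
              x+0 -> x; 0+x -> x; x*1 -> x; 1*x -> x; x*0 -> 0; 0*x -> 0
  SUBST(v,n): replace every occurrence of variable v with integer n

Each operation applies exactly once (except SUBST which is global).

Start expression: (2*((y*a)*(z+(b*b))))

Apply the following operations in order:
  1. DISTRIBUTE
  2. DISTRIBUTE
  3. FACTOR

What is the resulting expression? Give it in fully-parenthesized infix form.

Answer: (2*(((y*a)*z)+((y*a)*(b*b))))

Derivation:
Start: (2*((y*a)*(z+(b*b))))
Apply DISTRIBUTE at R (target: ((y*a)*(z+(b*b)))): (2*((y*a)*(z+(b*b)))) -> (2*(((y*a)*z)+((y*a)*(b*b))))
Apply DISTRIBUTE at root (target: (2*(((y*a)*z)+((y*a)*(b*b))))): (2*(((y*a)*z)+((y*a)*(b*b)))) -> ((2*((y*a)*z))+(2*((y*a)*(b*b))))
Apply FACTOR at root (target: ((2*((y*a)*z))+(2*((y*a)*(b*b))))): ((2*((y*a)*z))+(2*((y*a)*(b*b)))) -> (2*(((y*a)*z)+((y*a)*(b*b))))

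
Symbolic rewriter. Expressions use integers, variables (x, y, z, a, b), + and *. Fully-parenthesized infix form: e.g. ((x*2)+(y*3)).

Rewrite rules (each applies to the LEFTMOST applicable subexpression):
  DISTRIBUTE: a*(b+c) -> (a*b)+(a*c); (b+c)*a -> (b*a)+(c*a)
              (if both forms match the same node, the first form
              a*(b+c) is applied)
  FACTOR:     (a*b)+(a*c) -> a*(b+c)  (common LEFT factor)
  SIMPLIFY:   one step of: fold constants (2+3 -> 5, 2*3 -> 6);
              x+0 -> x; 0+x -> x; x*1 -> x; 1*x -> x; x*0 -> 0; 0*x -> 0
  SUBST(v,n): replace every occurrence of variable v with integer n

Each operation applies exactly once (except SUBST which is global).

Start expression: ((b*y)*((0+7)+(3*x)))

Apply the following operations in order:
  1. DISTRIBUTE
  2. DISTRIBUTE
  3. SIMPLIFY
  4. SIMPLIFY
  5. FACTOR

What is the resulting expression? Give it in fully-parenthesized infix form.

Start: ((b*y)*((0+7)+(3*x)))
Apply DISTRIBUTE at root (target: ((b*y)*((0+7)+(3*x)))): ((b*y)*((0+7)+(3*x))) -> (((b*y)*(0+7))+((b*y)*(3*x)))
Apply DISTRIBUTE at L (target: ((b*y)*(0+7))): (((b*y)*(0+7))+((b*y)*(3*x))) -> ((((b*y)*0)+((b*y)*7))+((b*y)*(3*x)))
Apply SIMPLIFY at LL (target: ((b*y)*0)): ((((b*y)*0)+((b*y)*7))+((b*y)*(3*x))) -> ((0+((b*y)*7))+((b*y)*(3*x)))
Apply SIMPLIFY at L (target: (0+((b*y)*7))): ((0+((b*y)*7))+((b*y)*(3*x))) -> (((b*y)*7)+((b*y)*(3*x)))
Apply FACTOR at root (target: (((b*y)*7)+((b*y)*(3*x)))): (((b*y)*7)+((b*y)*(3*x))) -> ((b*y)*(7+(3*x)))

Answer: ((b*y)*(7+(3*x)))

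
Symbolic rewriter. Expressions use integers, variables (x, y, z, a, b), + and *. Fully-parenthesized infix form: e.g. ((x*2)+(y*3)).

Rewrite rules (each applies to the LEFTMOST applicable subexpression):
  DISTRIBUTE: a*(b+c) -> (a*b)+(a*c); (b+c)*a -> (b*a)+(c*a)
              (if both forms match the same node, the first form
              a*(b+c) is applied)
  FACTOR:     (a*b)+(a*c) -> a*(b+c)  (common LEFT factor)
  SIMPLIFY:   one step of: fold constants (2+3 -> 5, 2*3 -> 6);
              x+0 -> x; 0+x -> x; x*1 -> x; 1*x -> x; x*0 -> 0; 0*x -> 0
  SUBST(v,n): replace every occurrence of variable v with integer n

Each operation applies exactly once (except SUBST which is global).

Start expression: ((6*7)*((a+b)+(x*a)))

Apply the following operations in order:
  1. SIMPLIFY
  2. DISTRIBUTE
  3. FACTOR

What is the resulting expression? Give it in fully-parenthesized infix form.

Answer: (42*((a+b)+(x*a)))

Derivation:
Start: ((6*7)*((a+b)+(x*a)))
Apply SIMPLIFY at L (target: (6*7)): ((6*7)*((a+b)+(x*a))) -> (42*((a+b)+(x*a)))
Apply DISTRIBUTE at root (target: (42*((a+b)+(x*a)))): (42*((a+b)+(x*a))) -> ((42*(a+b))+(42*(x*a)))
Apply FACTOR at root (target: ((42*(a+b))+(42*(x*a)))): ((42*(a+b))+(42*(x*a))) -> (42*((a+b)+(x*a)))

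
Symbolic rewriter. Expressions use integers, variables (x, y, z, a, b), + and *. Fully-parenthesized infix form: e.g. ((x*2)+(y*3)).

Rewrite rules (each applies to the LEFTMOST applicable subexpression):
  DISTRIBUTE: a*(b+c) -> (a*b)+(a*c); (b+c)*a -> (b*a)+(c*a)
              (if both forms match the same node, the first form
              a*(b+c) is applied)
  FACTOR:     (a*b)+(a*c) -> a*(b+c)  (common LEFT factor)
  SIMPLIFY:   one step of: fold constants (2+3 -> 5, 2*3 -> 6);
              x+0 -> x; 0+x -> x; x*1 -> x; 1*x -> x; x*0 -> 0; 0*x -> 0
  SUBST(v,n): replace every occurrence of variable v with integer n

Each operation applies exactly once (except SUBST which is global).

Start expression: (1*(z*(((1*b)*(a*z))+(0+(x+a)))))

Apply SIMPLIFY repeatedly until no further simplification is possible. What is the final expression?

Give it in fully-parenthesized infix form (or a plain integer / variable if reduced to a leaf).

Start: (1*(z*(((1*b)*(a*z))+(0+(x+a)))))
Step 1: at root: (1*(z*(((1*b)*(a*z))+(0+(x+a))))) -> (z*(((1*b)*(a*z))+(0+(x+a)))); overall: (1*(z*(((1*b)*(a*z))+(0+(x+a))))) -> (z*(((1*b)*(a*z))+(0+(x+a))))
Step 2: at RLL: (1*b) -> b; overall: (z*(((1*b)*(a*z))+(0+(x+a)))) -> (z*((b*(a*z))+(0+(x+a))))
Step 3: at RR: (0+(x+a)) -> (x+a); overall: (z*((b*(a*z))+(0+(x+a)))) -> (z*((b*(a*z))+(x+a)))
Fixed point: (z*((b*(a*z))+(x+a)))

Answer: (z*((b*(a*z))+(x+a)))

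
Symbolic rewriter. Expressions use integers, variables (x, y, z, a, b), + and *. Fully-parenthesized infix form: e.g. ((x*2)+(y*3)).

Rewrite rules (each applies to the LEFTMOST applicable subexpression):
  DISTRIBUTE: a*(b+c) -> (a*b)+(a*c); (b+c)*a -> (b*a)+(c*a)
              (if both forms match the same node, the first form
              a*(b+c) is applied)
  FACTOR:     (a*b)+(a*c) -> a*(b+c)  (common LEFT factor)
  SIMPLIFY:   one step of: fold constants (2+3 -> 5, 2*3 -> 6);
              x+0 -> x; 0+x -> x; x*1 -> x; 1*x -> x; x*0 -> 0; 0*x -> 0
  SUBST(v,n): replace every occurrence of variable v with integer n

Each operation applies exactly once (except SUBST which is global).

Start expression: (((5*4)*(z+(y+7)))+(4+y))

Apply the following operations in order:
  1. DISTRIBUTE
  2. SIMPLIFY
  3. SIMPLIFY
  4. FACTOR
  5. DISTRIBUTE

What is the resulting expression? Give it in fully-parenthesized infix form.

Start: (((5*4)*(z+(y+7)))+(4+y))
Apply DISTRIBUTE at L (target: ((5*4)*(z+(y+7)))): (((5*4)*(z+(y+7)))+(4+y)) -> ((((5*4)*z)+((5*4)*(y+7)))+(4+y))
Apply SIMPLIFY at LLL (target: (5*4)): ((((5*4)*z)+((5*4)*(y+7)))+(4+y)) -> (((20*z)+((5*4)*(y+7)))+(4+y))
Apply SIMPLIFY at LRL (target: (5*4)): (((20*z)+((5*4)*(y+7)))+(4+y)) -> (((20*z)+(20*(y+7)))+(4+y))
Apply FACTOR at L (target: ((20*z)+(20*(y+7)))): (((20*z)+(20*(y+7)))+(4+y)) -> ((20*(z+(y+7)))+(4+y))
Apply DISTRIBUTE at L (target: (20*(z+(y+7)))): ((20*(z+(y+7)))+(4+y)) -> (((20*z)+(20*(y+7)))+(4+y))

Answer: (((20*z)+(20*(y+7)))+(4+y))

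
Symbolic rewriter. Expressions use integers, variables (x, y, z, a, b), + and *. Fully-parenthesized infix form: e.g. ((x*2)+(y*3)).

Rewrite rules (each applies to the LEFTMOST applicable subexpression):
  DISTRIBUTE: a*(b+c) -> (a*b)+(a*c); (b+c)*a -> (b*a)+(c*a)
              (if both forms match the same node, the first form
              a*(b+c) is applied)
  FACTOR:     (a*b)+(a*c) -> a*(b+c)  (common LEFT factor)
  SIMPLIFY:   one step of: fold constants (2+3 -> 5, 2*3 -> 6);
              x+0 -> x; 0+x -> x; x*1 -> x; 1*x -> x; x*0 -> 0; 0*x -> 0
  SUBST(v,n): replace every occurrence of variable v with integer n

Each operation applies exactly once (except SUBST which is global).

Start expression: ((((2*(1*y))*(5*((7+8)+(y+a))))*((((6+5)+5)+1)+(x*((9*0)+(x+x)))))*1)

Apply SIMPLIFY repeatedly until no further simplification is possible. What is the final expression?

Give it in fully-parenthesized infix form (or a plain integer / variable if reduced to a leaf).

Answer: (((2*y)*(5*(15+(y+a))))*(17+(x*(x+x))))

Derivation:
Start: ((((2*(1*y))*(5*((7+8)+(y+a))))*((((6+5)+5)+1)+(x*((9*0)+(x+x)))))*1)
Step 1: at root: ((((2*(1*y))*(5*((7+8)+(y+a))))*((((6+5)+5)+1)+(x*((9*0)+(x+x)))))*1) -> (((2*(1*y))*(5*((7+8)+(y+a))))*((((6+5)+5)+1)+(x*((9*0)+(x+x))))); overall: ((((2*(1*y))*(5*((7+8)+(y+a))))*((((6+5)+5)+1)+(x*((9*0)+(x+x)))))*1) -> (((2*(1*y))*(5*((7+8)+(y+a))))*((((6+5)+5)+1)+(x*((9*0)+(x+x)))))
Step 2: at LLR: (1*y) -> y; overall: (((2*(1*y))*(5*((7+8)+(y+a))))*((((6+5)+5)+1)+(x*((9*0)+(x+x))))) -> (((2*y)*(5*((7+8)+(y+a))))*((((6+5)+5)+1)+(x*((9*0)+(x+x)))))
Step 3: at LRRL: (7+8) -> 15; overall: (((2*y)*(5*((7+8)+(y+a))))*((((6+5)+5)+1)+(x*((9*0)+(x+x))))) -> (((2*y)*(5*(15+(y+a))))*((((6+5)+5)+1)+(x*((9*0)+(x+x)))))
Step 4: at RLLL: (6+5) -> 11; overall: (((2*y)*(5*(15+(y+a))))*((((6+5)+5)+1)+(x*((9*0)+(x+x))))) -> (((2*y)*(5*(15+(y+a))))*(((11+5)+1)+(x*((9*0)+(x+x)))))
Step 5: at RLL: (11+5) -> 16; overall: (((2*y)*(5*(15+(y+a))))*(((11+5)+1)+(x*((9*0)+(x+x))))) -> (((2*y)*(5*(15+(y+a))))*((16+1)+(x*((9*0)+(x+x)))))
Step 6: at RL: (16+1) -> 17; overall: (((2*y)*(5*(15+(y+a))))*((16+1)+(x*((9*0)+(x+x))))) -> (((2*y)*(5*(15+(y+a))))*(17+(x*((9*0)+(x+x)))))
Step 7: at RRRL: (9*0) -> 0; overall: (((2*y)*(5*(15+(y+a))))*(17+(x*((9*0)+(x+x))))) -> (((2*y)*(5*(15+(y+a))))*(17+(x*(0+(x+x)))))
Step 8: at RRR: (0+(x+x)) -> (x+x); overall: (((2*y)*(5*(15+(y+a))))*(17+(x*(0+(x+x))))) -> (((2*y)*(5*(15+(y+a))))*(17+(x*(x+x))))
Fixed point: (((2*y)*(5*(15+(y+a))))*(17+(x*(x+x))))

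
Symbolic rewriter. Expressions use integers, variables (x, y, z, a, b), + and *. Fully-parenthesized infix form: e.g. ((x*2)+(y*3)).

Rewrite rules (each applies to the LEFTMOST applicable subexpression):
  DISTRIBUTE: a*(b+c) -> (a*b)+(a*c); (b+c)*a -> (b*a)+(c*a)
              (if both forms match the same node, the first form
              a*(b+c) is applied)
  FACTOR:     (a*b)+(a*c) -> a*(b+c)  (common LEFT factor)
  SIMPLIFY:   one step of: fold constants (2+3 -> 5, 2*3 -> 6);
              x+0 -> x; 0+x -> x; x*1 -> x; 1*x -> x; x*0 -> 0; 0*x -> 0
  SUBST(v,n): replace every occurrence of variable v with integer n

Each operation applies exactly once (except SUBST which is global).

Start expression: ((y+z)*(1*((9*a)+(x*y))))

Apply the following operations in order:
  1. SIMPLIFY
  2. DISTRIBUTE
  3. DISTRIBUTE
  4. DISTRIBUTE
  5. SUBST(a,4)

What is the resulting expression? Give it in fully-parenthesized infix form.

Start: ((y+z)*(1*((9*a)+(x*y))))
Apply SIMPLIFY at R (target: (1*((9*a)+(x*y)))): ((y+z)*(1*((9*a)+(x*y)))) -> ((y+z)*((9*a)+(x*y)))
Apply DISTRIBUTE at root (target: ((y+z)*((9*a)+(x*y)))): ((y+z)*((9*a)+(x*y))) -> (((y+z)*(9*a))+((y+z)*(x*y)))
Apply DISTRIBUTE at L (target: ((y+z)*(9*a))): (((y+z)*(9*a))+((y+z)*(x*y))) -> (((y*(9*a))+(z*(9*a)))+((y+z)*(x*y)))
Apply DISTRIBUTE at R (target: ((y+z)*(x*y))): (((y*(9*a))+(z*(9*a)))+((y+z)*(x*y))) -> (((y*(9*a))+(z*(9*a)))+((y*(x*y))+(z*(x*y))))
Apply SUBST(a,4): (((y*(9*a))+(z*(9*a)))+((y*(x*y))+(z*(x*y)))) -> (((y*(9*4))+(z*(9*4)))+((y*(x*y))+(z*(x*y))))

Answer: (((y*(9*4))+(z*(9*4)))+((y*(x*y))+(z*(x*y))))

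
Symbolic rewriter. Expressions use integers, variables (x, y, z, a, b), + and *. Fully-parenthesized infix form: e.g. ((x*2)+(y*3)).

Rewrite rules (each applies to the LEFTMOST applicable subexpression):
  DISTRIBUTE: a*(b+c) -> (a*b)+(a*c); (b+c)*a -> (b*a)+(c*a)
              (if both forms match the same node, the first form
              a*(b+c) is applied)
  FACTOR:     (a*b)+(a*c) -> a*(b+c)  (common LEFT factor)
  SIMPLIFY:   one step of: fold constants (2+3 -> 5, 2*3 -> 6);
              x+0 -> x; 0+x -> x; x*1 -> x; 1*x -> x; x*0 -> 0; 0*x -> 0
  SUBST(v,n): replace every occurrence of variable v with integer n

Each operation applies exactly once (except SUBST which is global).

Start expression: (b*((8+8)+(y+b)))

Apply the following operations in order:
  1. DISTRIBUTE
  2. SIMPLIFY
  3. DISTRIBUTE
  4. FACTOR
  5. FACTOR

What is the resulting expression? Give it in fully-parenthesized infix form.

Answer: (b*(16+(y+b)))

Derivation:
Start: (b*((8+8)+(y+b)))
Apply DISTRIBUTE at root (target: (b*((8+8)+(y+b)))): (b*((8+8)+(y+b))) -> ((b*(8+8))+(b*(y+b)))
Apply SIMPLIFY at LR (target: (8+8)): ((b*(8+8))+(b*(y+b))) -> ((b*16)+(b*(y+b)))
Apply DISTRIBUTE at R (target: (b*(y+b))): ((b*16)+(b*(y+b))) -> ((b*16)+((b*y)+(b*b)))
Apply FACTOR at R (target: ((b*y)+(b*b))): ((b*16)+((b*y)+(b*b))) -> ((b*16)+(b*(y+b)))
Apply FACTOR at root (target: ((b*16)+(b*(y+b)))): ((b*16)+(b*(y+b))) -> (b*(16+(y+b)))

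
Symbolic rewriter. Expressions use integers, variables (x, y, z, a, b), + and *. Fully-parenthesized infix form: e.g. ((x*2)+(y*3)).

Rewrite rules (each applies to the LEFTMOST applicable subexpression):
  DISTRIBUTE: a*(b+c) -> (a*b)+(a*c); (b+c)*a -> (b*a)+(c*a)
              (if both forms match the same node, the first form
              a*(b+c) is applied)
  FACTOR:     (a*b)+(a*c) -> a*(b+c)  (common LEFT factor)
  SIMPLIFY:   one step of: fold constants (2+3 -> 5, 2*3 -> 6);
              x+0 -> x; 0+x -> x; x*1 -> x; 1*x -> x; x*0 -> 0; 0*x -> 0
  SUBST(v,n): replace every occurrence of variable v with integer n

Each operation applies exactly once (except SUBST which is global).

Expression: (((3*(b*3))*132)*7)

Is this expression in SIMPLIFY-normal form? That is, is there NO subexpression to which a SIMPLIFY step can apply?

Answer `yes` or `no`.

Expression: (((3*(b*3))*132)*7)
Scanning for simplifiable subexpressions (pre-order)...
  at root: (((3*(b*3))*132)*7) (not simplifiable)
  at L: ((3*(b*3))*132) (not simplifiable)
  at LL: (3*(b*3)) (not simplifiable)
  at LLR: (b*3) (not simplifiable)
Result: no simplifiable subexpression found -> normal form.

Answer: yes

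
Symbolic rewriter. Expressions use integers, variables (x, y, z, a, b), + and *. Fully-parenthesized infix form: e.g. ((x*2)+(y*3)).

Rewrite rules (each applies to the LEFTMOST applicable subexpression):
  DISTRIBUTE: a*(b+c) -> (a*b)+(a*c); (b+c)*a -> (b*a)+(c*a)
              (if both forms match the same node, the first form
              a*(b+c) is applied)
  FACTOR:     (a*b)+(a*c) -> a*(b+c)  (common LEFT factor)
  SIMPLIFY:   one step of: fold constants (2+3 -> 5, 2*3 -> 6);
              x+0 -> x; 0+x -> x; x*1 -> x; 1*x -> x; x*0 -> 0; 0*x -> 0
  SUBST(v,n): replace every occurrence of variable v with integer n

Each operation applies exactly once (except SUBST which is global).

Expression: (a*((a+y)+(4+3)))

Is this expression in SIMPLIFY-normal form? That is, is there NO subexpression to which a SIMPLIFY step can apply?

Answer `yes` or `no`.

Expression: (a*((a+y)+(4+3)))
Scanning for simplifiable subexpressions (pre-order)...
  at root: (a*((a+y)+(4+3))) (not simplifiable)
  at R: ((a+y)+(4+3)) (not simplifiable)
  at RL: (a+y) (not simplifiable)
  at RR: (4+3) (SIMPLIFIABLE)
Found simplifiable subexpr at path RR: (4+3)
One SIMPLIFY step would give: (a*((a+y)+7))
-> NOT in normal form.

Answer: no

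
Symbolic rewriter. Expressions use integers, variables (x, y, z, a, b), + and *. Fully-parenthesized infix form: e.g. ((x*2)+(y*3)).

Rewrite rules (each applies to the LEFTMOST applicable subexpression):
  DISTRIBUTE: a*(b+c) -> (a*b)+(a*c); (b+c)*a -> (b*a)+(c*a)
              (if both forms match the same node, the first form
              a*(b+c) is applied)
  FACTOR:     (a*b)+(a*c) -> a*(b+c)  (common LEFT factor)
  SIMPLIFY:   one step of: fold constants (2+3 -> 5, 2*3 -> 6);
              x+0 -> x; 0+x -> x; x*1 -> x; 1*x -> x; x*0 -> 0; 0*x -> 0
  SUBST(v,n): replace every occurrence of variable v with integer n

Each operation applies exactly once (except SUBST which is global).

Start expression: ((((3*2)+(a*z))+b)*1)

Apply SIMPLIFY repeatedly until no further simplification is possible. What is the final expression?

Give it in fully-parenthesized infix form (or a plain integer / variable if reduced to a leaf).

Answer: ((6+(a*z))+b)

Derivation:
Start: ((((3*2)+(a*z))+b)*1)
Step 1: at root: ((((3*2)+(a*z))+b)*1) -> (((3*2)+(a*z))+b); overall: ((((3*2)+(a*z))+b)*1) -> (((3*2)+(a*z))+b)
Step 2: at LL: (3*2) -> 6; overall: (((3*2)+(a*z))+b) -> ((6+(a*z))+b)
Fixed point: ((6+(a*z))+b)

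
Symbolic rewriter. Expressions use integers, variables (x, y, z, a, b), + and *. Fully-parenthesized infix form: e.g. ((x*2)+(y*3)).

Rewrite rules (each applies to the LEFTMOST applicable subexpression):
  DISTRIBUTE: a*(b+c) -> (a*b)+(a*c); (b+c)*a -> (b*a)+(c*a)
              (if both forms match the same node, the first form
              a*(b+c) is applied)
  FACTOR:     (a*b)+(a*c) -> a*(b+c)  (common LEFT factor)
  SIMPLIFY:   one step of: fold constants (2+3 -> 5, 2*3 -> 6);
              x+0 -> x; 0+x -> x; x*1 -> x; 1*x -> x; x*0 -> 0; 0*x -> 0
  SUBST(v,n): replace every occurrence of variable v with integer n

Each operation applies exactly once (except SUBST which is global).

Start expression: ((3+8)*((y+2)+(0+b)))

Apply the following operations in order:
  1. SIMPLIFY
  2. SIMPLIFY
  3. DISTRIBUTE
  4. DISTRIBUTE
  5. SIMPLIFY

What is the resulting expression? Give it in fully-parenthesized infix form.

Start: ((3+8)*((y+2)+(0+b)))
Apply SIMPLIFY at L (target: (3+8)): ((3+8)*((y+2)+(0+b))) -> (11*((y+2)+(0+b)))
Apply SIMPLIFY at RR (target: (0+b)): (11*((y+2)+(0+b))) -> (11*((y+2)+b))
Apply DISTRIBUTE at root (target: (11*((y+2)+b))): (11*((y+2)+b)) -> ((11*(y+2))+(11*b))
Apply DISTRIBUTE at L (target: (11*(y+2))): ((11*(y+2))+(11*b)) -> (((11*y)+(11*2))+(11*b))
Apply SIMPLIFY at LR (target: (11*2)): (((11*y)+(11*2))+(11*b)) -> (((11*y)+22)+(11*b))

Answer: (((11*y)+22)+(11*b))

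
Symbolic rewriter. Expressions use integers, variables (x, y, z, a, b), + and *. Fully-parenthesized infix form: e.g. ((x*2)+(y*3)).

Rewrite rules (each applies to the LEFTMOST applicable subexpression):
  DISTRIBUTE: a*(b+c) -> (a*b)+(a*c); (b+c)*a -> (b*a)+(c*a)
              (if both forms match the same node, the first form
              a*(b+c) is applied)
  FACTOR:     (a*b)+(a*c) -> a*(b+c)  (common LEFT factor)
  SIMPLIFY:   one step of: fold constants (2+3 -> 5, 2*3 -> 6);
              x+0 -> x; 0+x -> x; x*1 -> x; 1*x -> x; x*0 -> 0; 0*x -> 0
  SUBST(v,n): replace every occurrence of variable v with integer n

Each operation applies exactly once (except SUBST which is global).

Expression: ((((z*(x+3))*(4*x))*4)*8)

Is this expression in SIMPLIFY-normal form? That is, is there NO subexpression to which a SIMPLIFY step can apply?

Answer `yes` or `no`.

Answer: yes

Derivation:
Expression: ((((z*(x+3))*(4*x))*4)*8)
Scanning for simplifiable subexpressions (pre-order)...
  at root: ((((z*(x+3))*(4*x))*4)*8) (not simplifiable)
  at L: (((z*(x+3))*(4*x))*4) (not simplifiable)
  at LL: ((z*(x+3))*(4*x)) (not simplifiable)
  at LLL: (z*(x+3)) (not simplifiable)
  at LLLR: (x+3) (not simplifiable)
  at LLR: (4*x) (not simplifiable)
Result: no simplifiable subexpression found -> normal form.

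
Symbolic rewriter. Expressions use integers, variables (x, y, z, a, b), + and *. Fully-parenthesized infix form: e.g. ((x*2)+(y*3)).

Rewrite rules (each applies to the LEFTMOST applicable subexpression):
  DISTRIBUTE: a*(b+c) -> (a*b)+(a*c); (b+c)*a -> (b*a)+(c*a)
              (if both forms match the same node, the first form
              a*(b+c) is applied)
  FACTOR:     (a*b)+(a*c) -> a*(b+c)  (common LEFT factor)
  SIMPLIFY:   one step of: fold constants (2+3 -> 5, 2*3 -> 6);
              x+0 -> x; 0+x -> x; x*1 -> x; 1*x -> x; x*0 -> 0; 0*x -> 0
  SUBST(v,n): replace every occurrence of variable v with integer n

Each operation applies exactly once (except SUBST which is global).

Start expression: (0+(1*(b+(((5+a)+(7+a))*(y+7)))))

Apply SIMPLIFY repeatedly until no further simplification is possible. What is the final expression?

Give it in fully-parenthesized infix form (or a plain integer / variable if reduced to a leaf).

Start: (0+(1*(b+(((5+a)+(7+a))*(y+7)))))
Step 1: at root: (0+(1*(b+(((5+a)+(7+a))*(y+7))))) -> (1*(b+(((5+a)+(7+a))*(y+7)))); overall: (0+(1*(b+(((5+a)+(7+a))*(y+7))))) -> (1*(b+(((5+a)+(7+a))*(y+7))))
Step 2: at root: (1*(b+(((5+a)+(7+a))*(y+7)))) -> (b+(((5+a)+(7+a))*(y+7))); overall: (1*(b+(((5+a)+(7+a))*(y+7)))) -> (b+(((5+a)+(7+a))*(y+7)))
Fixed point: (b+(((5+a)+(7+a))*(y+7)))

Answer: (b+(((5+a)+(7+a))*(y+7)))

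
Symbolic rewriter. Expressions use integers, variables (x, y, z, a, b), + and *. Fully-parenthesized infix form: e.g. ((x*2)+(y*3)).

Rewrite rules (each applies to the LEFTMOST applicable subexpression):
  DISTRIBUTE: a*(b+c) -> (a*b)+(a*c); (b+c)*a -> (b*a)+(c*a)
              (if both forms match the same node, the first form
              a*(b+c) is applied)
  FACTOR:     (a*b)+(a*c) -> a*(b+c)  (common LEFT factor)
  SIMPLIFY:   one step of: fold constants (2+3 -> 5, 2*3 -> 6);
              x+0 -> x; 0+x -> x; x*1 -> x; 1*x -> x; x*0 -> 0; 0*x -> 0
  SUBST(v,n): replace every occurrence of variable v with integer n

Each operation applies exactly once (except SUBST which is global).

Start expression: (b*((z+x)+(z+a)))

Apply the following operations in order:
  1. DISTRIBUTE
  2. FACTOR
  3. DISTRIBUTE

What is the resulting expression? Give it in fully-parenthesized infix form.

Answer: ((b*(z+x))+(b*(z+a)))

Derivation:
Start: (b*((z+x)+(z+a)))
Apply DISTRIBUTE at root (target: (b*((z+x)+(z+a)))): (b*((z+x)+(z+a))) -> ((b*(z+x))+(b*(z+a)))
Apply FACTOR at root (target: ((b*(z+x))+(b*(z+a)))): ((b*(z+x))+(b*(z+a))) -> (b*((z+x)+(z+a)))
Apply DISTRIBUTE at root (target: (b*((z+x)+(z+a)))): (b*((z+x)+(z+a))) -> ((b*(z+x))+(b*(z+a)))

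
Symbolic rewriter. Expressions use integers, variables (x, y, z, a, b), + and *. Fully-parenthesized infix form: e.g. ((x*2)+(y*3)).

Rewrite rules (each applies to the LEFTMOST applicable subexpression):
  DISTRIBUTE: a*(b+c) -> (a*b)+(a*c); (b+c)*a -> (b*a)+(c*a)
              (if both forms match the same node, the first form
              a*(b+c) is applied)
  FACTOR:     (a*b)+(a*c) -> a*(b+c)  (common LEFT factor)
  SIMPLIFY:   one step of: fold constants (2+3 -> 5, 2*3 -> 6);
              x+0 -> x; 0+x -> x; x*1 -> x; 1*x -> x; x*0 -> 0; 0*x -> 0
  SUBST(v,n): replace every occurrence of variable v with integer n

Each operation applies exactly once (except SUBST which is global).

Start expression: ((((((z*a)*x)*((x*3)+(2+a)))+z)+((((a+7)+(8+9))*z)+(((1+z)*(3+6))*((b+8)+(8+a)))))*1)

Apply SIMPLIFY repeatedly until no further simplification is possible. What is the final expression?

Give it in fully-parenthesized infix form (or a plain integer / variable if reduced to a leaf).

Answer: (((((z*a)*x)*((x*3)+(2+a)))+z)+((((a+7)+17)*z)+(((1+z)*9)*((b+8)+(8+a)))))

Derivation:
Start: ((((((z*a)*x)*((x*3)+(2+a)))+z)+((((a+7)+(8+9))*z)+(((1+z)*(3+6))*((b+8)+(8+a)))))*1)
Step 1: at root: ((((((z*a)*x)*((x*3)+(2+a)))+z)+((((a+7)+(8+9))*z)+(((1+z)*(3+6))*((b+8)+(8+a)))))*1) -> (((((z*a)*x)*((x*3)+(2+a)))+z)+((((a+7)+(8+9))*z)+(((1+z)*(3+6))*((b+8)+(8+a))))); overall: ((((((z*a)*x)*((x*3)+(2+a)))+z)+((((a+7)+(8+9))*z)+(((1+z)*(3+6))*((b+8)+(8+a)))))*1) -> (((((z*a)*x)*((x*3)+(2+a)))+z)+((((a+7)+(8+9))*z)+(((1+z)*(3+6))*((b+8)+(8+a)))))
Step 2: at RLLR: (8+9) -> 17; overall: (((((z*a)*x)*((x*3)+(2+a)))+z)+((((a+7)+(8+9))*z)+(((1+z)*(3+6))*((b+8)+(8+a))))) -> (((((z*a)*x)*((x*3)+(2+a)))+z)+((((a+7)+17)*z)+(((1+z)*(3+6))*((b+8)+(8+a)))))
Step 3: at RRLR: (3+6) -> 9; overall: (((((z*a)*x)*((x*3)+(2+a)))+z)+((((a+7)+17)*z)+(((1+z)*(3+6))*((b+8)+(8+a))))) -> (((((z*a)*x)*((x*3)+(2+a)))+z)+((((a+7)+17)*z)+(((1+z)*9)*((b+8)+(8+a)))))
Fixed point: (((((z*a)*x)*((x*3)+(2+a)))+z)+((((a+7)+17)*z)+(((1+z)*9)*((b+8)+(8+a)))))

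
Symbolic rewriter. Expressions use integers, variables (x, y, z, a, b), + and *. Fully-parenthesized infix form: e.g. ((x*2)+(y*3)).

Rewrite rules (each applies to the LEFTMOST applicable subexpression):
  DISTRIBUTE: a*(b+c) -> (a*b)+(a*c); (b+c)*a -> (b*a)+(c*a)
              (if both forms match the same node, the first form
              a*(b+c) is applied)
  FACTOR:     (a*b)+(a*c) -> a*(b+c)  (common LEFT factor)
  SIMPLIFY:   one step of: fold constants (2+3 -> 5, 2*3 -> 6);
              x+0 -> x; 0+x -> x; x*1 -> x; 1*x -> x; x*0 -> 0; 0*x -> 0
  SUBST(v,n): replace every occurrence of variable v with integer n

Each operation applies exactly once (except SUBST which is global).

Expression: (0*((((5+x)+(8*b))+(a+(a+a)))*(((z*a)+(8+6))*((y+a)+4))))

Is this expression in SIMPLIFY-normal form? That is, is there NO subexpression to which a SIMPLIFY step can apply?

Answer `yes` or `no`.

Expression: (0*((((5+x)+(8*b))+(a+(a+a)))*(((z*a)+(8+6))*((y+a)+4))))
Scanning for simplifiable subexpressions (pre-order)...
  at root: (0*((((5+x)+(8*b))+(a+(a+a)))*(((z*a)+(8+6))*((y+a)+4)))) (SIMPLIFIABLE)
  at R: ((((5+x)+(8*b))+(a+(a+a)))*(((z*a)+(8+6))*((y+a)+4))) (not simplifiable)
  at RL: (((5+x)+(8*b))+(a+(a+a))) (not simplifiable)
  at RLL: ((5+x)+(8*b)) (not simplifiable)
  at RLLL: (5+x) (not simplifiable)
  at RLLR: (8*b) (not simplifiable)
  at RLR: (a+(a+a)) (not simplifiable)
  at RLRR: (a+a) (not simplifiable)
  at RR: (((z*a)+(8+6))*((y+a)+4)) (not simplifiable)
  at RRL: ((z*a)+(8+6)) (not simplifiable)
  at RRLL: (z*a) (not simplifiable)
  at RRLR: (8+6) (SIMPLIFIABLE)
  at RRR: ((y+a)+4) (not simplifiable)
  at RRRL: (y+a) (not simplifiable)
Found simplifiable subexpr at path root: (0*((((5+x)+(8*b))+(a+(a+a)))*(((z*a)+(8+6))*((y+a)+4))))
One SIMPLIFY step would give: 0
-> NOT in normal form.

Answer: no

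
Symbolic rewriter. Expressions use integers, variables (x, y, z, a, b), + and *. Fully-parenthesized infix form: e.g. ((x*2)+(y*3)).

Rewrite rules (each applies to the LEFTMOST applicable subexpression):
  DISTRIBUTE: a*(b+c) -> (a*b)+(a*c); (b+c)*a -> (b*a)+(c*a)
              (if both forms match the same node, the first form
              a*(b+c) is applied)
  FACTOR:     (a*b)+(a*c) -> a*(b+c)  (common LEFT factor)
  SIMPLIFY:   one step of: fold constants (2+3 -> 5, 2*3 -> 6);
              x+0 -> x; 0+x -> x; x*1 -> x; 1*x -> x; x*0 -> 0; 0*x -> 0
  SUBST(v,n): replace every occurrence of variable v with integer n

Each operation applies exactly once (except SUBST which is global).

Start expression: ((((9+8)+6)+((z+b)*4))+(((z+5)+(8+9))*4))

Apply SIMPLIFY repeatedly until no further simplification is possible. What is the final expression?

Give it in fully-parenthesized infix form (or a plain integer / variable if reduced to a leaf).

Answer: ((23+((z+b)*4))+(((z+5)+17)*4))

Derivation:
Start: ((((9+8)+6)+((z+b)*4))+(((z+5)+(8+9))*4))
Step 1: at LLL: (9+8) -> 17; overall: ((((9+8)+6)+((z+b)*4))+(((z+5)+(8+9))*4)) -> (((17+6)+((z+b)*4))+(((z+5)+(8+9))*4))
Step 2: at LL: (17+6) -> 23; overall: (((17+6)+((z+b)*4))+(((z+5)+(8+9))*4)) -> ((23+((z+b)*4))+(((z+5)+(8+9))*4))
Step 3: at RLR: (8+9) -> 17; overall: ((23+((z+b)*4))+(((z+5)+(8+9))*4)) -> ((23+((z+b)*4))+(((z+5)+17)*4))
Fixed point: ((23+((z+b)*4))+(((z+5)+17)*4))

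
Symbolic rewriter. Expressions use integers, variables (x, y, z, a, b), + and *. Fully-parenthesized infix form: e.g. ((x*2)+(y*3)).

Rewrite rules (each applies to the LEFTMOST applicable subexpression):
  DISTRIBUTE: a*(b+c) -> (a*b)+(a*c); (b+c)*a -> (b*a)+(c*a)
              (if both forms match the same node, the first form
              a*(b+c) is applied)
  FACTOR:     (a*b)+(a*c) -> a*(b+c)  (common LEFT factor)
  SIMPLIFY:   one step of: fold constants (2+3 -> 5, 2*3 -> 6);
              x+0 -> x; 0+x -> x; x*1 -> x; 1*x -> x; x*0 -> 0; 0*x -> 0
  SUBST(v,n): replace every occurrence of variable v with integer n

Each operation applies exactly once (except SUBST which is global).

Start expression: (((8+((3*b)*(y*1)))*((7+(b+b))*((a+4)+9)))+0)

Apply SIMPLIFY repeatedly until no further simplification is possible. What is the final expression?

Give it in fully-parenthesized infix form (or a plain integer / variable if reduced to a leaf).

Answer: ((8+((3*b)*y))*((7+(b+b))*((a+4)+9)))

Derivation:
Start: (((8+((3*b)*(y*1)))*((7+(b+b))*((a+4)+9)))+0)
Step 1: at root: (((8+((3*b)*(y*1)))*((7+(b+b))*((a+4)+9)))+0) -> ((8+((3*b)*(y*1)))*((7+(b+b))*((a+4)+9))); overall: (((8+((3*b)*(y*1)))*((7+(b+b))*((a+4)+9)))+0) -> ((8+((3*b)*(y*1)))*((7+(b+b))*((a+4)+9)))
Step 2: at LRR: (y*1) -> y; overall: ((8+((3*b)*(y*1)))*((7+(b+b))*((a+4)+9))) -> ((8+((3*b)*y))*((7+(b+b))*((a+4)+9)))
Fixed point: ((8+((3*b)*y))*((7+(b+b))*((a+4)+9)))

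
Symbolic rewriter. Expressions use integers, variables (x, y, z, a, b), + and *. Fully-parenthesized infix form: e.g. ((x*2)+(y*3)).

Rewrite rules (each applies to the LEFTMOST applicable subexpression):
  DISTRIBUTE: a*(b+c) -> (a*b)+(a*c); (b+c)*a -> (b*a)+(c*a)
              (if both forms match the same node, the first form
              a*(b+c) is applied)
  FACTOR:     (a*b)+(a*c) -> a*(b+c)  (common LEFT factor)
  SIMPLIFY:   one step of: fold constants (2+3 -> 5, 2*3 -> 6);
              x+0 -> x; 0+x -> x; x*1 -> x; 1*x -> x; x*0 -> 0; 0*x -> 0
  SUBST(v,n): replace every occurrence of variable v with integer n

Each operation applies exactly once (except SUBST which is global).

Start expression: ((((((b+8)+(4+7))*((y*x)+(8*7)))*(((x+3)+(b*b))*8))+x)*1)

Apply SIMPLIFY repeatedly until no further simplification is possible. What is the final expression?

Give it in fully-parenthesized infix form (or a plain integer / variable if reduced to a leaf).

Start: ((((((b+8)+(4+7))*((y*x)+(8*7)))*(((x+3)+(b*b))*8))+x)*1)
Step 1: at root: ((((((b+8)+(4+7))*((y*x)+(8*7)))*(((x+3)+(b*b))*8))+x)*1) -> (((((b+8)+(4+7))*((y*x)+(8*7)))*(((x+3)+(b*b))*8))+x); overall: ((((((b+8)+(4+7))*((y*x)+(8*7)))*(((x+3)+(b*b))*8))+x)*1) -> (((((b+8)+(4+7))*((y*x)+(8*7)))*(((x+3)+(b*b))*8))+x)
Step 2: at LLLR: (4+7) -> 11; overall: (((((b+8)+(4+7))*((y*x)+(8*7)))*(((x+3)+(b*b))*8))+x) -> (((((b+8)+11)*((y*x)+(8*7)))*(((x+3)+(b*b))*8))+x)
Step 3: at LLRR: (8*7) -> 56; overall: (((((b+8)+11)*((y*x)+(8*7)))*(((x+3)+(b*b))*8))+x) -> (((((b+8)+11)*((y*x)+56))*(((x+3)+(b*b))*8))+x)
Fixed point: (((((b+8)+11)*((y*x)+56))*(((x+3)+(b*b))*8))+x)

Answer: (((((b+8)+11)*((y*x)+56))*(((x+3)+(b*b))*8))+x)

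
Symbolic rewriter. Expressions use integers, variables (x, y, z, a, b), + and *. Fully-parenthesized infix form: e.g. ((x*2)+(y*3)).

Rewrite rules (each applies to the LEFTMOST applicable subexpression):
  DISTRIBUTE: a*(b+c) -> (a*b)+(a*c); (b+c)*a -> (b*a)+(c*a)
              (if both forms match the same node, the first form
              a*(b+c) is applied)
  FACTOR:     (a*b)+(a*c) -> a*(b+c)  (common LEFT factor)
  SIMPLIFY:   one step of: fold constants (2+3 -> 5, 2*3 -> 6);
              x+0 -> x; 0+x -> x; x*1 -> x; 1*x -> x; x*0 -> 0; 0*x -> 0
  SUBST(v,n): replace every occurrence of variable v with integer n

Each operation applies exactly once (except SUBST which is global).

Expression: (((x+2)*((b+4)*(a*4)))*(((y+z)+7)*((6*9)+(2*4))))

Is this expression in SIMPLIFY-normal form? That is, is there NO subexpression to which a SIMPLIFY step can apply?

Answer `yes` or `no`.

Expression: (((x+2)*((b+4)*(a*4)))*(((y+z)+7)*((6*9)+(2*4))))
Scanning for simplifiable subexpressions (pre-order)...
  at root: (((x+2)*((b+4)*(a*4)))*(((y+z)+7)*((6*9)+(2*4)))) (not simplifiable)
  at L: ((x+2)*((b+4)*(a*4))) (not simplifiable)
  at LL: (x+2) (not simplifiable)
  at LR: ((b+4)*(a*4)) (not simplifiable)
  at LRL: (b+4) (not simplifiable)
  at LRR: (a*4) (not simplifiable)
  at R: (((y+z)+7)*((6*9)+(2*4))) (not simplifiable)
  at RL: ((y+z)+7) (not simplifiable)
  at RLL: (y+z) (not simplifiable)
  at RR: ((6*9)+(2*4)) (not simplifiable)
  at RRL: (6*9) (SIMPLIFIABLE)
  at RRR: (2*4) (SIMPLIFIABLE)
Found simplifiable subexpr at path RRL: (6*9)
One SIMPLIFY step would give: (((x+2)*((b+4)*(a*4)))*(((y+z)+7)*(54+(2*4))))
-> NOT in normal form.

Answer: no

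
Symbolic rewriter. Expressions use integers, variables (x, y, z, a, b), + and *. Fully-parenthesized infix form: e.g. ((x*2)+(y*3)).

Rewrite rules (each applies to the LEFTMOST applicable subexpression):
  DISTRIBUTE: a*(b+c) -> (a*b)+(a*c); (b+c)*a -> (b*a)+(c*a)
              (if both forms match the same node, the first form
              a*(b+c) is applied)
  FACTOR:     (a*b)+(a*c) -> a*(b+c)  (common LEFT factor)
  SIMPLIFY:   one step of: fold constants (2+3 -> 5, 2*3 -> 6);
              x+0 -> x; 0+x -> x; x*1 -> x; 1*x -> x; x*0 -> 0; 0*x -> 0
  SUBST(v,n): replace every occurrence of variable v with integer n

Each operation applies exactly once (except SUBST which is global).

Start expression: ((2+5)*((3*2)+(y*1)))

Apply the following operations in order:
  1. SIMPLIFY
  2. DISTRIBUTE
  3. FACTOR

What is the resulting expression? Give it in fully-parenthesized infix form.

Start: ((2+5)*((3*2)+(y*1)))
Apply SIMPLIFY at L (target: (2+5)): ((2+5)*((3*2)+(y*1))) -> (7*((3*2)+(y*1)))
Apply DISTRIBUTE at root (target: (7*((3*2)+(y*1)))): (7*((3*2)+(y*1))) -> ((7*(3*2))+(7*(y*1)))
Apply FACTOR at root (target: ((7*(3*2))+(7*(y*1)))): ((7*(3*2))+(7*(y*1))) -> (7*((3*2)+(y*1)))

Answer: (7*((3*2)+(y*1)))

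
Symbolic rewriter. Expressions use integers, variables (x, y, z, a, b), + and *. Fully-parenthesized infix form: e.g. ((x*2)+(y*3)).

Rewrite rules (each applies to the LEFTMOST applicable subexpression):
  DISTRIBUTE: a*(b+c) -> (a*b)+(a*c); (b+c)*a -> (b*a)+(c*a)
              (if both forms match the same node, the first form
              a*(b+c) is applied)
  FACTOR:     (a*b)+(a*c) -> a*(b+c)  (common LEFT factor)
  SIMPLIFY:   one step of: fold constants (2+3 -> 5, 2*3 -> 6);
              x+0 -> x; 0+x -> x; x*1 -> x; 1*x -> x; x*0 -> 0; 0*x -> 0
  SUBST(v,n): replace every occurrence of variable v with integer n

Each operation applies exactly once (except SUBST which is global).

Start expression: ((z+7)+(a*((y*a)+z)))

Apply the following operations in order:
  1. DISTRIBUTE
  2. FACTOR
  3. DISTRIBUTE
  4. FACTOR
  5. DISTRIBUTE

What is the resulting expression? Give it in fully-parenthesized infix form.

Start: ((z+7)+(a*((y*a)+z)))
Apply DISTRIBUTE at R (target: (a*((y*a)+z))): ((z+7)+(a*((y*a)+z))) -> ((z+7)+((a*(y*a))+(a*z)))
Apply FACTOR at R (target: ((a*(y*a))+(a*z))): ((z+7)+((a*(y*a))+(a*z))) -> ((z+7)+(a*((y*a)+z)))
Apply DISTRIBUTE at R (target: (a*((y*a)+z))): ((z+7)+(a*((y*a)+z))) -> ((z+7)+((a*(y*a))+(a*z)))
Apply FACTOR at R (target: ((a*(y*a))+(a*z))): ((z+7)+((a*(y*a))+(a*z))) -> ((z+7)+(a*((y*a)+z)))
Apply DISTRIBUTE at R (target: (a*((y*a)+z))): ((z+7)+(a*((y*a)+z))) -> ((z+7)+((a*(y*a))+(a*z)))

Answer: ((z+7)+((a*(y*a))+(a*z)))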